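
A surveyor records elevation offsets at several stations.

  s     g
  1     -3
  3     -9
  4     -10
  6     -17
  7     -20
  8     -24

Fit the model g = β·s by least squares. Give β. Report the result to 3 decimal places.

Normal-equation sums: Σs·s = 175.
Right-hand side: Σs·g = -504.
AᵀA·[β]ᵀ = Aᵀg becomes [[175]]·[β]ᵀ = [-504]ᵀ.
β = (-504)/175 = -2.88.

β = -2.880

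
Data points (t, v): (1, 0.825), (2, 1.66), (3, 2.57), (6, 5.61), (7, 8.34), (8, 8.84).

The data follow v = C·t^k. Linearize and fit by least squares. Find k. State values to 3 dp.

Let Y = ln v. Fitting Y = k·ln t + ln C by least squares:
Σln t = 7.6089, Σ(ln t)² = 13.0084, Σln v = 7.2833, Σln t·ln v = 13.1374.
Equations: 13.0084·k + 7.6089·ln C = 13.1374;  7.6089·k + 6·ln C = 7.2833.
Δ = 13.0084·6 − (7.6089)² = 20.1558; k = (13.1374·6 − 7.6089·7.2833)/20.1558 = 1.16130, ln C = (13.0084·7.2833 − 7.6089·13.1374)/20.1558 = -0.25882.

k = 1.161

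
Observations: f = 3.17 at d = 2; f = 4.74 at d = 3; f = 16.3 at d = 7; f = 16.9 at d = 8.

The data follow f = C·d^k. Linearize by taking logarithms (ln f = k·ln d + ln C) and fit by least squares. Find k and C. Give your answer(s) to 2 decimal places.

Taking logs, ln f = k·ln d + ln C, so regress ln f on ln d.
XᵀX = [[9.7980, 5.8171]; [5.8171, 4]], rhs = [13.8198, 8.3282]ᵀ  (here Σln d = 5.8171, Σ(ln d)² = 9.7980, Σln f = 8.3282, Σln d·ln f = 13.8198).
Δ = 9.7980·4 − (5.8171)² = 5.3534; k = (13.8198·4 − 5.8171·8.3282)/5.3534 = 1.27634, ln C = (9.7980·8.3282 − 5.8171·13.8198)/5.3534 = 0.22591, so C = exp(0.22591) = 1.25346.

k = 1.28, C = 1.25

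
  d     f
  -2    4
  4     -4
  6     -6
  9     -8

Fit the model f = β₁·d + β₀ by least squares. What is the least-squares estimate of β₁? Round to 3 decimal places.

Entries of AᵀA: Σd·d = 137, Σd = 17, Σ1 = 4.
Moment sums: Σd·f = -132, Σf = -14.
Eliminating β₀: 4·(row 1) − 17·(row 2) gives 259·β₁ = 4·(-132) − 17·(-14) = -290, so β₁ = -290/259.
Then β₀ = ((-14) − 17·(-290/259))/4 = 326/259.

β₁ = -1.120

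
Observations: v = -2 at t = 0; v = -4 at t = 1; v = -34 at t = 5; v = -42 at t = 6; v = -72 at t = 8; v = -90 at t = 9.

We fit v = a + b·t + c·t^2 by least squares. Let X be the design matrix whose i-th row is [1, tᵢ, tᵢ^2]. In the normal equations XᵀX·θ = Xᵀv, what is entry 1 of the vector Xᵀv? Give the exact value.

Entry 1 ↔ basis 1, so (Xᵀv)_{1} = Σᵢ vᵢ = (1)·(-2) + (1)·(-4) + (1)·(-34) + (1)·(-42) + (1)·(-72) + (1)·(-90) = -244.

-244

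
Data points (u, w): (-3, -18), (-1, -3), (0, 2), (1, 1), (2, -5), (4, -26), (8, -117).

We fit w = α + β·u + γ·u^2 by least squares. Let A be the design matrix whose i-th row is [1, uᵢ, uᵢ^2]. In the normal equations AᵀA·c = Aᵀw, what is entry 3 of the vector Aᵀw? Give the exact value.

Entry 3 ↔ basis u^2, so (Aᵀw)_{3} = Σᵢ (u^2)·wᵢ = (9)·(-18) + (1)·(-3) + (0)·(2) + (1)·(1) + (4)·(-5) + (16)·(-26) + (64)·(-117) = -8088.

-8088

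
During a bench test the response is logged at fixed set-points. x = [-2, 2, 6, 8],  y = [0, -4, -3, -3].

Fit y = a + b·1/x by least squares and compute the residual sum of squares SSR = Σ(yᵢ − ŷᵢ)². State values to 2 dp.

Setting ∂/∂a … = 0 gives: 4·a + (7/24)·b = -10;  (7/24)·a + (313/576)·b = -23/8.
det = 4·(313/576) − (7/24)² = 401/192.
a = ((-10)·(313/576) − (7/24)·(-23/8))/(401/192) = -2647/1203; b = (4·(-23/8) − (7/24)·(-10))/(401/192) = -1648/401.
Residuals: 175/1203, 307/1203, -46/401, -344/1203; SSR = 218/1203.

SSR = 0.18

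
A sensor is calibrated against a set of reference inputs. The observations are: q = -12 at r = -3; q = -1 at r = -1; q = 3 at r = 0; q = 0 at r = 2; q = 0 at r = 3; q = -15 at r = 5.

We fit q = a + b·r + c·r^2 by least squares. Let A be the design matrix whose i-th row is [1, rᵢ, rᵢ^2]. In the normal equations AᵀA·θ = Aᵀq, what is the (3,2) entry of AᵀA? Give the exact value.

132

Row 3 ↔ basis r^2, column 2 ↔ basis r, so (AᵀA)_{3,2} = Σᵢ (r^2)·(r) = (9)·(-3) + (1)·(-1) + (0)·(0) + (4)·(2) + (9)·(3) + (25)·(5) = 132.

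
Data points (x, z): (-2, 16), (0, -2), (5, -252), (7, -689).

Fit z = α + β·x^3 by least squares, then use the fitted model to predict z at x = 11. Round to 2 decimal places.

Sums needed: Σ1 = 4, Σx^3 = 460, Σx^3·x^3 = 133338.
And Σz = -927, Σx^3·z = -267955.
So AᵀA·[α, β]ᵀ = Aᵀz: [[4, 460]; [460, 133338]]·[α, β]ᵀ = [-927, -267955]ᵀ.
det = 4·133338 − 460² = 321752.
α = ((-927)·133338 − 460·(-267955))/321752 = -172513/160876; β = (4·(-267955) − 460·(-927))/321752 = -80675/40219.
At x = 11: ẑ = (-172513/160876)·(1) + (-80675/40219)·(1331) = -429686213/160876.

ẑ = -2670.92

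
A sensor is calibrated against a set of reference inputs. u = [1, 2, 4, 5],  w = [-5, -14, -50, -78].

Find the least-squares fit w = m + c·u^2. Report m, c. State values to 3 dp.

XᵀX·[m, c]ᵀ = Xᵀw reads: 4·m + 46·c = -147;  46·m + 898·c = -2811.
(Σ1 = 4, Σu^2 = 46, Σu^2·u^2 = 898, Σw = -147, Σu^2·w = -2811.)
Δ = 4·898 − 46² = 1476.
m = ((-147)·898 − 46·(-2811))/1476 = -75/41; c = (4·(-2811) − 46·(-147))/1476 = -249/82.

m = -1.829, c = -3.037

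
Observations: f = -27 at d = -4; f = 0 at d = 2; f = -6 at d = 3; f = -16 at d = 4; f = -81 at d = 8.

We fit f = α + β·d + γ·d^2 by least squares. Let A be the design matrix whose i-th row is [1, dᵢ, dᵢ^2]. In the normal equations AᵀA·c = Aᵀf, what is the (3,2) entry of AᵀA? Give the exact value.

547

Row 3 ↔ basis d^2, column 2 ↔ basis d, so (AᵀA)_{3,2} = Σᵢ (d^2)·(d) = (16)·(-4) + (4)·(2) + (9)·(3) + (16)·(4) + (64)·(8) = 547.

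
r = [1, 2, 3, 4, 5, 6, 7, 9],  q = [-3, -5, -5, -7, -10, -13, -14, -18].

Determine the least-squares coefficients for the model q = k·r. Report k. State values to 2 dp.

Normal-equation sums: Σr·r = 221.
And Σr·q = -444.
Hence k = -444 / 221 ≈ -2.00905.

k = -2.01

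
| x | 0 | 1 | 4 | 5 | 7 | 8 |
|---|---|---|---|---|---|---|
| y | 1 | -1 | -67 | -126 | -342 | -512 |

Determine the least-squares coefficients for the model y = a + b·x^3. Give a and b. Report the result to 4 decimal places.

Entries of AᵀA: Σ1 = 6, Σx^3 = 1045, Σx^3·x^3 = 399515.
And Σy = -1047, Σx^3·y = -399489.
So AᵀA·[a, b]ᵀ = Aᵀy: [[6, 1045]; [1045, 399515]]·[a, b]ᵀ = [-1047, -399489]ᵀ.
Δ = 6·399515 − 1045² = 1305065.
a = ((-1047)·399515 − 1045·(-399489))/1305065 = -165240/261013; b = (6·(-399489) − 1045·(-1047))/1305065 = -1302819/1305065.

a = -0.6331, b = -0.9983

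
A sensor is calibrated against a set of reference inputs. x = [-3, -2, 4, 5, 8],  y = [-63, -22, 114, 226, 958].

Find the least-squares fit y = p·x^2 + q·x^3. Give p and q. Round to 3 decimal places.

p = -0.942, q = 1.990

Setting ∂/∂p … = 0 gives: 5074·p + 36642·q = 68131;  36642·p + 282658·q = 527919.
(Σx^2·x^2 = 5074, Σx^2·x^3 = 36642, Σx^3·x^3 = 282658, Σx^2·y = 68131, Σx^3·y = 527919.)
Eliminating q: 282658·(row 1) − 36642·(row 2) gives 91570528·p = 282658·68131 − 36642·527919 = -86235800, so p = -49675/52748.
Then q = (527919 − 36642·(-49675/52748))/282658 = 3253659/1635188.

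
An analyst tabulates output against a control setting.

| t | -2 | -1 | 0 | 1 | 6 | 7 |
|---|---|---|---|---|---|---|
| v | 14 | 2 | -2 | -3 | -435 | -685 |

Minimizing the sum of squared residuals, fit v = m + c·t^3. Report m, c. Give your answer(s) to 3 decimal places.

m = -1.451, c = -1.997

Entries of MᵀM: Σ1 = 6, Σt^3 = 551, Σt^3·t^3 = 164371.
And Σv = -1109, Σt^3·v = -329032.
So MᵀM·[m, c]ᵀ = Mᵀv: [[6, 551]; [551, 164371]]·[m, c]ᵀ = [-1109, -329032]ᵀ.
Eliminating c: 164371·(row 1) − 551·(row 2) gives 682625·m = 164371·(-1109) − 551·(-329032) = -990807, so m = -990807/682625.
Then c = ((-329032) − 551·(-990807/682625))/164371 = -1363133/682625.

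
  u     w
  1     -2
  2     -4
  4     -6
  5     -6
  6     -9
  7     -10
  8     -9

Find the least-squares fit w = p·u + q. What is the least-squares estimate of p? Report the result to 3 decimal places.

Sums needed: Σu·u = 195, Σu = 33, Σ1 = 7.
Right-hand side: Σu·w = -260, Σw = -46.
So AᵀA·[p, q]ᵀ = Aᵀw: [[195, 33]; [33, 7]]·[p, q]ᵀ = [-260, -46]ᵀ.
Determinant 195·7 − 33² = 276.
p = ((-260)·7 − 33·(-46))/276 = -151/138; q = (195·(-46) − 33·(-260))/276 = -65/46.

p = -1.094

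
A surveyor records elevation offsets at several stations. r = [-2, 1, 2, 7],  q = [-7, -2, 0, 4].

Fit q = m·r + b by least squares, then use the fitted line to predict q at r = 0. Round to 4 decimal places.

q̂ = -3.6310

Compute the Gram sums: Σr·r = 58, Σr = 8, Σ1 = 4.
Moment sums: Σr·q = 40, Σq = -5.
Eliminating b: 4·(row 1) − 8·(row 2) gives 168·m = 4·40 − 8·(-5) = 200, so m = 25/21.
Then b = ((-5) − 8·(25/21))/4 = -305/84.
At r = 0: q̂ = (25/21)·(0) + (-305/84)·(1) = -305/84.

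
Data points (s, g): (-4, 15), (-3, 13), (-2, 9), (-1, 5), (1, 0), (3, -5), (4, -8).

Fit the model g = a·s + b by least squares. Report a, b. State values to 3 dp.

With design matrix M, MᵀM = [[56, -2]; [-2, 7]] and Mᵀg = [-169, 29]ᵀ.
Δ = 56·7 − (-2)² = 388.
a = ((-169)·7 − (-2)·29)/388 = -1125/388; b = (56·29 − (-2)·(-169))/388 = 643/194.

a = -2.899, b = 3.314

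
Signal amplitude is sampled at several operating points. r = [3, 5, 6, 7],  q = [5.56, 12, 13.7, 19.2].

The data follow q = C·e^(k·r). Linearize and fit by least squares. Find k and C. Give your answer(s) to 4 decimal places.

With ln qᵢ as the transformed response and rᵢ as the regressor:
Over the data: Σr = 21.0000, Σ(r)² = 119.0000, Σln q = 9.7728, Σr·ln q = 53.9601.
Normal system: [[119.0000, 21.0000]; [21.0000, 4]]·[k, ln C]ᵀ = [53.9601, 9.7728]ᵀ.
Solving (det = 35.0000): k = 0.30318, ln C = 0.85151, so C = exp(0.85151) = 2.34319.

k = 0.3032, C = 2.3432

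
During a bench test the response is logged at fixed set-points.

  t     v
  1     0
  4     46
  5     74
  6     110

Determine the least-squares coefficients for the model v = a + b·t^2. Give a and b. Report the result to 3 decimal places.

a = -3.671, b = 3.137

Normal-equation sums: Σ1 = 4, Σt^2 = 78, Σt^2·t^2 = 2178.
Moment sums: Σv = 230, Σt^2·v = 6546.
AᵀA·[a, b]ᵀ = Aᵀv becomes [[4, 78]; [78, 2178]]·[a, b]ᵀ = [230, 6546]ᵀ.
Δ = 4·2178 − 78² = 2628.
a = (230·2178 − 78·6546)/2628 = -268/73; b = (4·6546 − 78·230)/2628 = 229/73.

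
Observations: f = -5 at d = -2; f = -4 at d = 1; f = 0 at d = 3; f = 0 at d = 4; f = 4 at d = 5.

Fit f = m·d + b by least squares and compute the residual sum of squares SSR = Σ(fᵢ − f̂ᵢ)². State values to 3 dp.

SSR = 7.552

XᵀX·[m, b]ᵀ = Xᵀf reads: 55·m + 11·b = 26;  11·m + 5·b = -5.
(Σd·d = 55, Σd = 11, Σ1 = 5, Σd·f = 26, Σf = -5.)
Eliminating b: 5·(row 1) − 11·(row 2) gives 154·m = 5·26 − 11·(-5) = 185, so m = 185/154.
Then b = ((-5) − 11·(185/154))/5 = -51/14.
Residuals: 23/22, -120/77, 3/77, -179/154, 18/11; SSR = 1163/154.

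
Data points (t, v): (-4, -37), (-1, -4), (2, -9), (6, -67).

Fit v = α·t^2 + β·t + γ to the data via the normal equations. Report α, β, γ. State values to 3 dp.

α = -1.949, β = 0.847, γ = -2.106

Sums needed: Σt^2·t^2 = 1569, Σt^2·t = 159, Σt^2 = 57, Σt·t = 57, Σt = 3, Σ1 = 4.
Moment sums: Σt^2·v = -3044, Σt·v = -268, Σv = -117.
Normal equations: [[1569, 159, 57]; [159, 57, 3]; [57, 3, 4]]·[α, β, γ]ᵀ = [-3044, -268, -117]ᵀ.
Row-reducing yields α = -6047/3102, β = 2627/3102, γ = -99/47.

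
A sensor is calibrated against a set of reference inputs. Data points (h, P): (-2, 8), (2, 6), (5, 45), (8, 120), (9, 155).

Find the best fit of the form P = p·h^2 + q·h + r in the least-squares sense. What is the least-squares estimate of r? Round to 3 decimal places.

The normal system AᵀA·[p, q, r]ᵀ = AᵀP is [[11314, 1366, 178]; [1366, 178, 22]; [178, 22, 5]]·[p, q, r]ᵀ = [21416, 2576, 334]ᵀ.
Inverting the 3×3 Gram matrix, [p, q, r]ᵀ = [13403/6718, -4661/6718, -3938/3359]ᵀ.

r = -1.172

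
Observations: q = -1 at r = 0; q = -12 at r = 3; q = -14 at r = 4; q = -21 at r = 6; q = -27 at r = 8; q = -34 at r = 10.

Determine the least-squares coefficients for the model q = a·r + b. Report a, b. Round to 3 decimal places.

a = -3.252, b = -1.365

Forming AᵀA = [[225, 31]; [31, 6]] and Aᵀq = [-774, -109]ᵀ gives AᵀA·[a, b]ᵀ = Aᵀq.
Eliminating b: 6·(row 1) − 31·(row 2) gives 389·a = 6·(-774) − 31·(-109) = -1265, so a = -1265/389.
Then b = ((-109) − 31·(-1265/389))/6 = -531/389.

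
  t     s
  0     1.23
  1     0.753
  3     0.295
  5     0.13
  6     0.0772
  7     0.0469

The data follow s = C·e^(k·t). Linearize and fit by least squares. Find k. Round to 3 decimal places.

With ln sᵢ as the transformed response and tᵢ as the regressor:
Σt = 22.0000, Σ(t)² = 120.0000, Σln s = -8.9588, Σt·ln s = -50.9334.
Equations: 120.0000·k + 22.0000·ln C = -50.9334;  22.0000·k + 6·ln C = -8.9588.
Δ = 120.0000·6 − (22.0000)² = 236.0000; k = (-50.9334·6 − 22.0000·-8.9588)/236.0000 = -0.45978, ln C = (120.0000·-8.9588 − 22.0000·-50.9334)/236.0000 = 0.19272.

k = -0.460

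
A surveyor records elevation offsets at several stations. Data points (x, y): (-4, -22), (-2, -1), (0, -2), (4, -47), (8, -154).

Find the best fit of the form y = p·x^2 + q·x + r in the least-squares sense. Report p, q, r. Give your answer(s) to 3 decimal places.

p = -1.993, q = -3.163, r = -1.546

Sums needed: Σx^2·x^2 = 4624, Σx^2·x = 504, Σx^2 = 100, Σx·x = 100, Σx = 6, Σ1 = 5.
And Σx^2·y = -10964, Σx·y = -1330, Σy = -226.
Normal equations: [[4624, 504, 100]; [504, 100, 6]; [100, 6, 5]]·[p, q, r]ᵀ = [-10964, -1330, -226]ᵀ.
Row-reducing yields p = -14955/7504, q = -11867/3752, r = -725/469.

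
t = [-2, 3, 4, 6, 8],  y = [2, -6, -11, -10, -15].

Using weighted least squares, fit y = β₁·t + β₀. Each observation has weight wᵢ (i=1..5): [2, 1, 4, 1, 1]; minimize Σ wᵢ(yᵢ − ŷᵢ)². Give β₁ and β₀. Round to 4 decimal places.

β₁ = -1.7500, β₀ = -2.2500

From the data, Σwᵢ·t·t = 181, Σwᵢ·t = 29, Σwᵢ·1 = 9.
Right-hand side: Σwᵢ·t·y = -382, Σwᵢ·y = -71.
det = 181·9 − 29² = 788.
β₁ = ((-382)·9 − 29·(-71))/788 = -7/4; β₀ = (181·(-71) − 29·(-382))/788 = -9/4.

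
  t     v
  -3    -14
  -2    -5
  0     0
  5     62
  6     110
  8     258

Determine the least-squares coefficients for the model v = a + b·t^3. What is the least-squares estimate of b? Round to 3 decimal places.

b = 0.505

XᵀX·[a, b]ᵀ = Xᵀv reads: 6·a + 818·b = 411;  818·a + 325218·b = 164024.
Eliminating b: 325218·(row 1) − 818·(row 2) gives 1282184·a = 325218·411 − 818·164024 = -507034, so a = -253517/641092.
Then b = (164024 − 818·(-253517/641092))/325218 = 323973/641092.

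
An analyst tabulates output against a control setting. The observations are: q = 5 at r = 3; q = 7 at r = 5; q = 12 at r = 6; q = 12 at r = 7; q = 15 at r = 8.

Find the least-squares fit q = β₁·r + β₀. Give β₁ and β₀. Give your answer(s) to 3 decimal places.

β₁ = 2.041, β₀ = -1.635

Sums needed: Σr·r = 183, Σr = 29, Σ1 = 5.
Right-hand side: Σr·q = 326, Σq = 51.
Δ = 183·5 − 29² = 74.
β₁ = (326·5 − 29·51)/74 = 151/74; β₀ = (183·51 − 29·326)/74 = -121/74.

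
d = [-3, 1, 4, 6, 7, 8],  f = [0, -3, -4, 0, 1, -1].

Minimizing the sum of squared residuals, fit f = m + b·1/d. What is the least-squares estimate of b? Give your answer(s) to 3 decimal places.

b = -2.578

Compute the Gram sums: Σ1 = 6, Σ1/d = 227/168, Σ1/d·1/d = 34925/28224.
And Σf = -7, Σ1/d·f = -223/56.
MᵀM·[m, b]ᵀ = Mᵀf becomes [[6, 227/168]; [227/168, 34925/28224]]·[m, b]ᵀ = [-7, -223/56]ᵀ.
Determinant 6·(34925/28224) − (227/168)² = 158021/28224.
m = ((-7)·(34925/28224) − (227/168)·(-223/56))/(158021/28224) = -92612/158021; b = (6·(-223/56) − (227/168)·(-7))/(158021/28224) = -407400/158021.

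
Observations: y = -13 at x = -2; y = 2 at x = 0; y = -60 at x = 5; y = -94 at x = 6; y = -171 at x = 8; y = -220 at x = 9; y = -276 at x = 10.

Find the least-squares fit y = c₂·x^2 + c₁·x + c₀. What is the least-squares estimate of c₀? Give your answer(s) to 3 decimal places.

Setting ∂/∂c₂ … = 0 gives: 22594·c₂ + 2574·c₁ + 310·c₀ = -61300;  2574·c₂ + 310·c₁ + 36·c₀ = -6946;  310·c₂ + 36·c₁ + 7·c₀ = -832.
Solving the 3×3 system (Gaussian elimination) gives c₂ = -256815/85792, c₁ = 182495/85792, c₀ = 118849/42896.

c₀ = 2.771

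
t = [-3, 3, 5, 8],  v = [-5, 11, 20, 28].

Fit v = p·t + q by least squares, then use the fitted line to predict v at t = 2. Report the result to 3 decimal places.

Compute the Gram sums: Σt·t = 107, Σt = 13, Σ1 = 4.
Right-hand side: Σt·v = 372, Σv = 54.
So AᵀA·[p, q]ᵀ = Aᵀv: [[107, 13]; [13, 4]]·[p, q]ᵀ = [372, 54]ᵀ.
Determinant 107·4 − 13² = 259.
p = (372·4 − 13·54)/259 = 786/259; q = (107·54 − 13·372)/259 = 942/259.
At t = 2: v̂ = (786/259)·(2) + (942/259)·(1) = 2514/259.

v̂ = 9.707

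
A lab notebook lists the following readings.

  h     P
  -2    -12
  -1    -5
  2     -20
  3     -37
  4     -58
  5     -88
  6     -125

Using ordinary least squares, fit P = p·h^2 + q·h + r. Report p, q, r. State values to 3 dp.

p = -3.055, q = -1.753, r = -3.561

Entries of AᵀA: Σh^2·h^2 = 2291, Σh^2·h = 431, Σh^2 = 95, Σh·h = 95, Σh = 17, Σ1 = 7.
For AᵀP: Σh^2·P = -8094, Σh·P = -1544, ΣP = -345.
Normal equations: [[2291, 431, 95]; [431, 95, 17]; [95, 17, 7]]·[p, q, r]ᵀ = [-8094, -1544, -345]ᵀ.
Row-reducing yields p = -146423/47922, q = -84025/47922, r = -28440/7987.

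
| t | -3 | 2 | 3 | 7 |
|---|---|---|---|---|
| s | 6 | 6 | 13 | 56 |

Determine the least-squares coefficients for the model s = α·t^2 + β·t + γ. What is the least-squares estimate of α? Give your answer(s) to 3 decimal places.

α = 0.981

Entries of MᵀM: Σt^2·t^2 = 2579, Σt^2·t = 351, Σt^2 = 71, Σt·t = 71, Σt = 9, Σ1 = 4.
Right-hand side: Σt^2·s = 2939, Σt·s = 425, Σs = 81.
Row-reducing yields α = 2381/2428, β = 2641/2428, γ = 481/1214.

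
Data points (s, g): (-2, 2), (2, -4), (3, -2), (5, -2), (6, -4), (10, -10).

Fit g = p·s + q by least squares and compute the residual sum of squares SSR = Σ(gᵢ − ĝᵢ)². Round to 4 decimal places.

SSR = 14.1138

Setting ∂/∂p … = 0 gives: 178·p + 24·q = -152;  24·p + 6·q = -20.
det = 178·6 − 24² = 492.
p = ((-152)·6 − 24·(-20))/492 = -36/41; q = (178·(-20) − 24·(-152))/492 = 22/123.
Residuals: 8/123, -298/123, 56/123, 272/123, 134/123, -172/123; SSR = 1736/123.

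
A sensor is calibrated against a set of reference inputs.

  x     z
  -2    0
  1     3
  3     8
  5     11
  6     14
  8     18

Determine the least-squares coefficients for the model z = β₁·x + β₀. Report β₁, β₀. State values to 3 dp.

The normal system AᵀA·[β₁, β₀]ᵀ = Aᵀz is [[139, 21]; [21, 6]]·[β₁, β₀]ᵀ = [310, 54]ᵀ.
Determinant 139·6 − 21² = 393.
β₁ = (310·6 − 21·54)/393 = 242/131; β₀ = (139·54 − 21·310)/393 = 332/131.

β₁ = 1.847, β₀ = 2.534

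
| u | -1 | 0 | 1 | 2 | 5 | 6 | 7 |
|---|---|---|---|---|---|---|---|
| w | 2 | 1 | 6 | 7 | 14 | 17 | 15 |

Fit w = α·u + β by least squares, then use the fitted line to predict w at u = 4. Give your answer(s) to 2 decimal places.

ŵ = 11.15

From the data, Σu·u = 116, Σu = 20, Σ1 = 7.
And Σu·w = 295, Σw = 62.
Eliminating β: 7·(row 1) − 20·(row 2) gives 412·α = 7·295 − 20·62 = 825, so α = 825/412.
Then β = (62 − 20·(825/412))/7 = 323/103.
At u = 4: ŵ = (825/412)·(4) + (323/103)·(1) = 1148/103.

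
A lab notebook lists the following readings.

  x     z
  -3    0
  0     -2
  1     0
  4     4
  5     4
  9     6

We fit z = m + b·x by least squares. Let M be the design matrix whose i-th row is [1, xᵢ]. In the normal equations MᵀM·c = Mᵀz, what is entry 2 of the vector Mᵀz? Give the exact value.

Entry 2 ↔ basis x, so (Mᵀz)_{2} = Σᵢ (x)·zᵢ = (-3)·(0) + (0)·(-2) + (1)·(0) + (4)·(4) + (5)·(4) + (9)·(6) = 90.

90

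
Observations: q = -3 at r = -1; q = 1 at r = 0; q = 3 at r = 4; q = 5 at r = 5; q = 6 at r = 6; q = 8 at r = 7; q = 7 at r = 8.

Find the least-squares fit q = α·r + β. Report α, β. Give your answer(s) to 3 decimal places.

α = 1.075, β = -0.595

Setting ∂/∂α … = 0 gives: 191·α + 29·β = 188;  29·α + 7·β = 27.
Δ = 191·7 − 29² = 496.
α = (188·7 − 29·27)/496 = 533/496; β = (191·27 − 29·188)/496 = -295/496.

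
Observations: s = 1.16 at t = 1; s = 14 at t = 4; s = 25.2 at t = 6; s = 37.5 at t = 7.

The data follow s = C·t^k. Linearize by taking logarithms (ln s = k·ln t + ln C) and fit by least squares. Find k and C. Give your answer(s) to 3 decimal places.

k = 1.760, C = 1.167

Let Y = ln s. Fitting Y = k·ln t + ln C by least squares:
Over the data: Σln t = 5.1240, Σ(ln t)² = 8.9188, Σln s = 9.6387, Σln t·ln s = 16.4929.
Normal system: [[8.9188, 5.1240]; [5.1240, 4]]·[k, ln C]ᵀ = [16.4929, 9.6387]ᵀ.
Δ = 8.9188·4 − (5.1240)² = 9.4201; k = (16.4929·4 − 5.1240·9.6387)/9.4201 = 1.76042, ln C = (8.9188·9.6387 − 5.1240·16.4929)/9.4201 = 0.15458, so C = exp(0.15458) = 1.16717.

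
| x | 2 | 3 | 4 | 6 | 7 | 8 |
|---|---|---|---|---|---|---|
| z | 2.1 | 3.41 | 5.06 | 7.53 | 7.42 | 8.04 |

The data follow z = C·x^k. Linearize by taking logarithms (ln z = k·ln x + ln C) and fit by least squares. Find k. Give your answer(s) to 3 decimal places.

Let Y = ln z. Fitting Y = k·ln x + ln C by least squares:
Over the data: Σln x = 8.9952, Σ(ln x)² = 14.9303, Σln z = 9.6975, Σln x·ln z = 15.9614.
Normal system: [[14.9303, 8.9952]; [8.9952, 6]]·[k, ln C]ᵀ = [15.9614, 9.6975]ᵀ.
Solving (det = 8.6686): k = 0.98491, ln C = 0.13969.

k = 0.985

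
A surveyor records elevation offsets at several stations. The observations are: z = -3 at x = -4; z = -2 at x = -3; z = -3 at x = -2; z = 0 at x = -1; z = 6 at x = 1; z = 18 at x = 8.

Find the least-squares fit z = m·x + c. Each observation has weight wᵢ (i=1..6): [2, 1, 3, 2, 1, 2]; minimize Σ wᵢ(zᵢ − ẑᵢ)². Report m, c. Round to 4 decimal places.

m = 1.8871, c = 2.6158

From the data, Σwᵢ·x·x = 184, Σwᵢ·x = -2, Σwᵢ·1 = 11.
And Σwᵢ·x·z = 342, Σwᵢ·z = 25.
So AᵀWA·[m, c]ᵀ = AᵀWz: [[184, -2]; [-2, 11]]·[m, c]ᵀ = [342, 25]ᵀ.
det = 184·11 − (-2)² = 2020.
m = (342·11 − (-2)·25)/2020 = 953/505; c = (184·25 − (-2)·342)/2020 = 1321/505.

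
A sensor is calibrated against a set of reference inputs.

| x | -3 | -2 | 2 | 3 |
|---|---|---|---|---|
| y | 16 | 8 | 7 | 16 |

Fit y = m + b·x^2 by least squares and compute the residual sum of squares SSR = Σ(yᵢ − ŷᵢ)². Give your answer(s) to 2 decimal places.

SSR = 0.50

The normal system AᵀA·[m, b]ᵀ = Aᵀy is [[4, 26]; [26, 194]]·[m, b]ᵀ = [47, 348]ᵀ.
Eliminating b: 194·(row 1) − 26·(row 2) gives 100·m = 194·47 − 26·348 = 70, so m = 7/10.
Then b = (348 − 26·(7/10))/194 = 17/10.
Residuals: 0, 1/2, -1/2, 0; SSR = 1/2.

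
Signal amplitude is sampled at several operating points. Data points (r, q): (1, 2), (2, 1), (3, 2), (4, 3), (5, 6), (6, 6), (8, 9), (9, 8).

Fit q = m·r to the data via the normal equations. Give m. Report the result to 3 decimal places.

m = 0.983

MᵀM·[m]ᵀ = Mᵀq reads: 236·m = 232.
m = 232/236 = 0.983051.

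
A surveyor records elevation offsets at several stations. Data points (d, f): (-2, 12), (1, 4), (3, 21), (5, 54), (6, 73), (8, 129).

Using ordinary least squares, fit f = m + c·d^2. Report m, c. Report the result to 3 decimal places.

Sums needed: Σ1 = 6, Σd^2 = 139, Σd^2·d^2 = 6115.
And Σf = 293, Σd^2·f = 12475.
So MᵀM·[m, c]ᵀ = Mᵀf: [[6, 139]; [139, 6115]]·[m, c]ᵀ = [293, 12475]ᵀ.
det = 6·6115 − 139² = 17369.
m = (293·6115 − 139·12475)/17369 = 57670/17369; c = (6·12475 − 139·293)/17369 = 34123/17369.

m = 3.320, c = 1.965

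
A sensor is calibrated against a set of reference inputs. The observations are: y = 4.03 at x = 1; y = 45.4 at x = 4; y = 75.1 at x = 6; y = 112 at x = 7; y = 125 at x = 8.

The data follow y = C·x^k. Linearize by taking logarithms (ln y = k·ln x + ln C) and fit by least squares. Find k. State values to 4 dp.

k = 1.6645

Let Y = ln y. Fitting Y = k·ln x + ln C by least squares:
Σln x = 7.2034, Σ(ln x)² = 13.2429, Σln y = 19.0749, Σln x·ln y = 32.2497.
Normal system: [[13.2429, 7.2034]; [7.2034, 5]]·[k, ln C]ᵀ = [32.2497, 19.0749]ᵀ.
Solving (det = 14.3252): k = 1.66448, ln C = 1.41700.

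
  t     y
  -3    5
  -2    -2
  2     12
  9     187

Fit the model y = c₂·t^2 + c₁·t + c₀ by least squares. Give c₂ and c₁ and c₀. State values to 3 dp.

c₂ = 1.966, c₁ = 3.393, c₀ = -2.752

Compute the Gram sums: Σt^2·t^2 = 6674, Σt^2·t = 702, Σt^2 = 98, Σt·t = 98, Σt = 6, Σ1 = 4.
Right-hand side: Σt^2·y = 15232, Σt·y = 1696, Σy = 202.
Row-reducing yields c₂ = 17759/9034, c₁ = 30653/9034, c₀ = -12429/4517.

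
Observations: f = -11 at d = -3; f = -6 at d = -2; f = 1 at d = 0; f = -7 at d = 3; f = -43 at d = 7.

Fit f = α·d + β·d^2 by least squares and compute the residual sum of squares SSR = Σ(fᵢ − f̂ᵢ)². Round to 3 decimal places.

SSR = 1.467

Sums needed: Σd·d = 71, Σd·d^2 = 335, Σd^2·d^2 = 2579.
Moment sums: Σd·f = -277, Σd^2·f = -2293.
AᵀA·[α, β]ᵀ = Aᵀf becomes [[71, 335]; [335, 2579]]·[α, β]ᵀ = [-277, -2293]ᵀ.
Eliminating β: 2579·(row 1) − 335·(row 2) gives 70884·α = 2579·(-277) − 335·(-2293) = 53772, so α = 4481/5907.
Then β = ((-2293) − 335·(4481/5907))/2579 = -5834/5907.
Residuals: 324/1969, -1048/1969, 1, -762/1969, 166/1969; SSR = 2889/1969.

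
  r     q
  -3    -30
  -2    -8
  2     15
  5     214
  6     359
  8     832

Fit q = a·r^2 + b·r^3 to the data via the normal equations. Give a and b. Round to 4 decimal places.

a = 1.0640, b = 1.4912

Normal-equation sums: Σr^2·r^2 = 6130, Σr^2·r^3 = 43426, Σr^3·r^3 = 325282.
For Aᵀq: Σr^2·q = 71280, Σr^3·q = 531272.
Eliminating b: 325282·(row 1) − 43426·(row 2) gives 108161184·a = 325282·71280 − 43426·531272 = 115083088, so a = 7192693/6760074.
Then b = (531272 − 43426·(7192693/6760074))/325282 = 10080755/6760074.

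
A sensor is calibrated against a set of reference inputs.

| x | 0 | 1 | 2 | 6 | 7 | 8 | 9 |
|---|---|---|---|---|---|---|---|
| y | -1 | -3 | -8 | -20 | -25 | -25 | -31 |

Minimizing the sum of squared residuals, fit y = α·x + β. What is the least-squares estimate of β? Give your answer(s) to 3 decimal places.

Compute the Gram sums: Σx·x = 235, Σx = 33, Σ1 = 7.
And Σx·y = -793, Σy = -113.
det = 235·7 − 33² = 556.
α = ((-793)·7 − 33·(-113))/556 = -911/278; β = (235·(-113) − 33·(-793))/556 = -193/278.

β = -0.694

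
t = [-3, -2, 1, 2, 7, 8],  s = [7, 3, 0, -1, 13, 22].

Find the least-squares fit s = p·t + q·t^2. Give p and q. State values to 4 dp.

p = -1.0109, q = 0.4468

Normal-equation sums: Σt·t = 131, Σt·t^2 = 829, Σt^2·t^2 = 6611.
Right-hand side: Σt·s = 238, Σt^2·s = 2116.
So MᵀM·[p, q]ᵀ = Mᵀs: [[131, 829]; [829, 6611]]·[p, q]ᵀ = [238, 2116]ᵀ.
Eliminating q: 6611·(row 1) − 829·(row 2) gives 178800·p = 6611·238 − 829·2116 = -180746, so p = -90373/89400.
Then q = (2116 − 829·(-90373/89400))/6611 = 39947/89400.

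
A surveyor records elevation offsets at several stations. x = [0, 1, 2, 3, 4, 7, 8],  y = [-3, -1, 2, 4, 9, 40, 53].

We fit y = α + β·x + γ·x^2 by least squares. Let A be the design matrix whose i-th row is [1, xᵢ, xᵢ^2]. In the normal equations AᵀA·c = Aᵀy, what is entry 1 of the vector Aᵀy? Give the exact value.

104

Entry 1 ↔ basis 1, so (Aᵀy)_{1} = Σᵢ yᵢ = (1)·(-3) + (1)·(-1) + (1)·(2) + (1)·(4) + (1)·(9) + (1)·(40) + (1)·(53) = 104.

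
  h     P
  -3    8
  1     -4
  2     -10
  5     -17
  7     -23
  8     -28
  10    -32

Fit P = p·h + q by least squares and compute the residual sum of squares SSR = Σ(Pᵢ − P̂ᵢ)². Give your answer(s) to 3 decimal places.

SSR = 7.968

MᵀM·[p, q]ᵀ = MᵀP reads: 252·p + 30·q = -838;  30·p + 7·q = -106.
(Σh·h = 252, Σh = 30, Σ1 = 7, Σh·P = -838, ΣP = -106.)
Eliminating q: 7·(row 1) − 30·(row 2) gives 864·p = 7·(-838) − 30·(-106) = -2686, so p = -1343/432.
Then q = ((-106) − 30·(-1343/432))/7 = -131/72.
Residuals: 71/144, 401/432, -53/27, 157/432, 251/432, -283/216, 49/54; SSR = 1721/216.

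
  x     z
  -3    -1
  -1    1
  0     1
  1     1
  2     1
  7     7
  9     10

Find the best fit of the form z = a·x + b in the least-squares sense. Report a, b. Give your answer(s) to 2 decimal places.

From the data, Σx·x = 145, Σx = 15, Σ1 = 7.
Moment sums: Σx·z = 144, Σz = 20.
AᵀA·[a, b]ᵀ = Aᵀz becomes [[145, 15]; [15, 7]]·[a, b]ᵀ = [144, 20]ᵀ.
Determinant 145·7 − 15² = 790.
a = (144·7 − 15·20)/790 = 354/395; b = (145·20 − 15·144)/790 = 74/79.

a = 0.90, b = 0.94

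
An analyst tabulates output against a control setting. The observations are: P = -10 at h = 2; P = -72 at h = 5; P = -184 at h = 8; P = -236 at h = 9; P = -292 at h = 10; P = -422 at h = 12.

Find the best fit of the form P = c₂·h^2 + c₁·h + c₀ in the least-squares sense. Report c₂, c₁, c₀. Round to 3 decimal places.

Compute the Gram sums: Σh^2·h^2 = 42034, Σh^2·h = 4102, Σh^2 = 418, Σh·h = 418, Σh = 46, Σ1 = 6.
For MᵀP: Σh^2·P = -122700, Σh·P = -11960, ΣP = -1216.
MᵀM·[c₂, c₁, c₀]ᵀ = MᵀP becomes [[42034, 4102, 418]; [4102, 418, 46]; [418, 46, 6]]·[c₂, c₁, c₀]ᵀ = [-122700, -11960, -1216]ᵀ.
Row-reducing yields c₂ = -21589/7212, c₁ = 5389/7212, c₀ = 181/1202.

c₂ = -2.993, c₁ = 0.747, c₀ = 0.151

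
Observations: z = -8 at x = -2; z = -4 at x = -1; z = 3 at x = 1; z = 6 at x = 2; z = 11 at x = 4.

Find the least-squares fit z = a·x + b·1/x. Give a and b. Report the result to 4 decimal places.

a = 2.8514, b = 0.9730

With design matrix M, MᵀM = [[26, 5]; [5, 41/16]] and Mᵀz = [79, 67/4]ᵀ.
det = 26·(41/16) − 5² = 333/8.
a = (79·(41/16) − 5·(67/4))/(333/8) = 211/74; b = (26·(67/4) − 5·79)/(333/8) = 36/37.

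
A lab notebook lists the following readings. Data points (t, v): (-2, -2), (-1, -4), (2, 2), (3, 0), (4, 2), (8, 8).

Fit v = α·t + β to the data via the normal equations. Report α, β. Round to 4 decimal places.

α = 1.0714, β = -1.5000

Compute the Gram sums: Σt·t = 98, Σt = 14, Σ1 = 6.
Right-hand side: Σt·v = 84, Σv = 6.
Normal equations: [[98, 14]; [14, 6]]·[α, β]ᵀ = [84, 6]ᵀ.
det = 98·6 − 14² = 392.
α = (84·6 − 14·6)/392 = 15/14; β = (98·6 − 14·84)/392 = -3/2.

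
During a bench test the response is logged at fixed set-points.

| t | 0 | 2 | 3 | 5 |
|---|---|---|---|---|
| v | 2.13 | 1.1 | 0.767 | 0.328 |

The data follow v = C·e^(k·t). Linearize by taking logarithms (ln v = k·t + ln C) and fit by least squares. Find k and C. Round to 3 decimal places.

k = -0.374, C = 2.230

Taking logs, ln v = k·t + ln C, so regress ln v on t.
AᵀA = [[38.0000, 10.0000]; [10.0000, 4]], rhs = [-6.1789, -0.5286]ᵀ  (here Σt = 10.0000, Σ(t)² = 38.0000, Σln v = -0.5286, Σt·ln v = -6.1789).
Slope k = (n·Σt·ln v − Σt·Σln v)/(n·Σ(t)² − (Σt)²) = (4·-6.1789 − 10.0000·-0.5286)/52.0000 = -0.37365; ln C = (Σln v − k·Σt)/n = 0.80198, so C = exp(0.80198) = 2.22995.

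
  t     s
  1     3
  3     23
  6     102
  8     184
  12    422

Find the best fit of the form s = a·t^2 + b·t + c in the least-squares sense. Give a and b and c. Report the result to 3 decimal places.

Normal-equation sums: Σt^2·t^2 = 26210, Σt^2·t = 2484, Σt^2 = 254, Σt·t = 254, Σt = 30, Σ1 = 5.
And Σt^2·s = 76426, Σt·s = 7220, Σs = 734.
Normal equations: [[26210, 2484, 254]; [2484, 254, 30]; [254, 30, 5]]·[a, b, c]ᵀ = [76426, 7220, 734]ᵀ.
Row-reducing yields a = 241139/78879, b = -42208/26293, c = 89320/78879.

a = 3.057, b = -1.605, c = 1.132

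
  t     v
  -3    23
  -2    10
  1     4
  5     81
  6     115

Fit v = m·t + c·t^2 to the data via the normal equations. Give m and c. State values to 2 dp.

m = 1.22, c = 2.99

From the data, Σt·t = 75, Σt·t^2 = 307, Σt^2·t^2 = 2019.
For Mᵀv: Σt·v = 1010, Σt^2·v = 6416.
det = 75·2019 − 307² = 57176.
m = (1010·2019 − 307·6416)/57176 = 34739/28588; c = (75·6416 − 307·1010)/57176 = 85565/28588.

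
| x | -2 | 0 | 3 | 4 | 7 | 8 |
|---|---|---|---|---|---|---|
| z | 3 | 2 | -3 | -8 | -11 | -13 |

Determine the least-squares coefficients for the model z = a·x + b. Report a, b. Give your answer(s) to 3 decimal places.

a = -1.699, b = 0.664

Setting ∂/∂a … = 0 gives: 142·a + 20·b = -228;  20·a + 6·b = -30.
Determinant 142·6 − 20² = 452.
a = ((-228)·6 − 20·(-30))/452 = -192/113; b = (142·(-30) − 20·(-228))/452 = 75/113.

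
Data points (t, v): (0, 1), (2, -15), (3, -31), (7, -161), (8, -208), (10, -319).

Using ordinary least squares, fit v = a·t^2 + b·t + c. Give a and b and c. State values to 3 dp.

a = -2.992, b = -2.168, c = 1.388

Sums needed: Σt^2·t^2 = 16594, Σt^2·t = 1890, Σt^2 = 226, Σt·t = 226, Σt = 30, Σ1 = 6.
Right-hand side: Σt^2·v = -53440, Σt·v = -6104, Σv = -733.
So MᵀM·[a, b, c]ᵀ = Mᵀv: [[16594, 1890, 226]; [1890, 226, 30]; [226, 30, 6]]·[a, b, c]ᵀ = [-53440, -6104, -733]ᵀ.
Solving the 3×3 system (Gaussian elimination) gives a = -4321/1444, b = -3131/1444, c = 501/361.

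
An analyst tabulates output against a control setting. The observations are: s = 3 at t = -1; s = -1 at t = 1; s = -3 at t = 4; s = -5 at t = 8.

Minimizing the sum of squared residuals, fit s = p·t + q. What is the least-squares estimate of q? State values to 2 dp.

q = 0.98

The normal equations are: 82·p + 12·q = -56;  12·p + 4·q = -6.
Δ = 82·4 − 12² = 184.
p = ((-56)·4 − 12·(-6))/184 = -19/23; q = (82·(-6) − 12·(-56))/184 = 45/46.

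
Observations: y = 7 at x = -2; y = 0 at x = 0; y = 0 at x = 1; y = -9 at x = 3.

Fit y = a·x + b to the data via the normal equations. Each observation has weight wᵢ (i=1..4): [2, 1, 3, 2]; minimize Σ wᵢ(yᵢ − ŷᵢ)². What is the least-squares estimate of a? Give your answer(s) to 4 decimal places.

Normal-equation sums: Σwᵢ·x·x = 29, Σwᵢ·x = 5, Σwᵢ·1 = 8.
Moment sums: Σwᵢ·x·y = -82, Σwᵢ·y = -4.
Eliminating b: 8·(row 1) − 5·(row 2) gives 207·a = 8·(-82) − 5·(-4) = -636, so a = -212/69.
Then b = ((-4) − 5·(-212/69))/8 = 98/69.

a = -3.0725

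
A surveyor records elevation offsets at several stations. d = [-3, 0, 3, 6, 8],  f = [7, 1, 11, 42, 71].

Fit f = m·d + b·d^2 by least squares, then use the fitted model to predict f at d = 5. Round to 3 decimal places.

The normal system XᵀX·[m, b]ᵀ = Xᵀf is [[118, 728]; [728, 5554]]·[m, b]ᵀ = [832, 6218]ᵀ.
Eliminating b: 5554·(row 1) − 728·(row 2) gives 125388·m = 5554·832 − 728·6218 = 94224, so m = 7852/10449.
Then b = (6218 − 728·(7852/10449))/5554 = 10669/10449.
At d = 5: f̂ = (7852/10449)·(5) + (10669/10449)·(25) = 101995/3483.

f̂ = 29.284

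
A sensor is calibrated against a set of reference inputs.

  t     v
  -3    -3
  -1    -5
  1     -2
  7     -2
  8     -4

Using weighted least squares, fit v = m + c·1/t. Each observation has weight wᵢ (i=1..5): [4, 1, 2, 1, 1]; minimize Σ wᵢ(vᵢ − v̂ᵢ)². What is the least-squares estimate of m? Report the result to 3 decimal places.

Forming MᵀWM = [[9, -11/168]; [-11/168, 98233/28224]] and MᵀWv = [-27, 59/14]ᵀ gives MᵀWM·[m, c]ᵀ = MᵀWv.
Δ = 9·(98233/28224) − (-11/168)² = 110497/3528.
m = ((-27)·(98233/28224) − (-11/168)·(59/14))/(110497/3528) = -2644503/883976; c = (9·(59/14) − (-11/168)·(-27))/(110497/3528) = 127575/110497.

m = -2.992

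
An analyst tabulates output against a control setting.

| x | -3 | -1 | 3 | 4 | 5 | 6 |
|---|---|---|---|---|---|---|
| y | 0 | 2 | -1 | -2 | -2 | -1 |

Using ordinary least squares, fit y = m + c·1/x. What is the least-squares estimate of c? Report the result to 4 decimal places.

Compute the Gram sums: Σ1 = 6, Σ1/x = -23/60, Σ1/x·1/x = 541/400.
Right-hand side: Σy = -4, Σ1/x·y = -17/5.
Normal equations: [[6, -23/60]; [-23/60, 541/400]]·[m, c]ᵀ = [-4, -17/5]ᵀ.
Δ = 6·(541/400) − (-23/60)² = 5737/720.
m = ((-4)·(541/400) − (-23/60)·(-17/5))/(5737/720) = -24168/28685; c = (6·(-17/5) − (-23/60)·(-4))/(5737/720) = -15792/5737.

c = -2.7527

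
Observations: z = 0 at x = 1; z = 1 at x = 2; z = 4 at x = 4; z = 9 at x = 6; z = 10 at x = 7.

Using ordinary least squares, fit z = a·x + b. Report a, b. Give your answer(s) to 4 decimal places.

a = 1.7692, b = -2.2769

Sums needed: Σx·x = 106, Σx = 20, Σ1 = 5.
And Σx·z = 142, Σz = 24.
Normal equations: [[106, 20]; [20, 5]]·[a, b]ᵀ = [142, 24]ᵀ.
Eliminating b: 5·(row 1) − 20·(row 2) gives 130·a = 5·142 − 20·24 = 230, so a = 23/13.
Then b = (24 − 20·(23/13))/5 = -148/65.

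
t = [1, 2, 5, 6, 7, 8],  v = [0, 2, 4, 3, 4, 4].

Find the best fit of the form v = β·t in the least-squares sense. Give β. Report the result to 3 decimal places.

β = 0.570

Entries of MᵀM: Σt·t = 179.
Moment sums: Σt·v = 102.
So MᵀM·[β]ᵀ = Mᵀv: [[179]]·[β]ᵀ = [102]ᵀ.
β = 102/179 = 0.569832.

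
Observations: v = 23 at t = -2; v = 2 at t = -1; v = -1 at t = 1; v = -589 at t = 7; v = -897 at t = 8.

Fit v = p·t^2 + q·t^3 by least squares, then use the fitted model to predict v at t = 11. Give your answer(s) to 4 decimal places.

v̂ = -2413.4436

AᵀA·[p, q]ᵀ = Aᵀv reads: 6515·p + 49543·q = -86176;  49543·p + 379859·q = -661478.
det = 6515·379859 − 49543² = 20272536.
p = ((-86176)·379859 − 49543·(-661478))/20272536 = 6145895/3378756; q = (6515·(-661478) − 49543·(-86176))/20272536 = -6685267/3378756.
At t = 11: v̂ = (6145895/3378756)·(121) + (-6685267/3378756)·(1331) = -1359072847/563126.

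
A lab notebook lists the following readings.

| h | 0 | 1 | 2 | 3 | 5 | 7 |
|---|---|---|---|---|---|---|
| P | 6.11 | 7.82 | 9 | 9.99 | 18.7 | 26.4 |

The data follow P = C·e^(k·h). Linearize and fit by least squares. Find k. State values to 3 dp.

k = 0.212

Linearized form: ln P = k·h + ln C. From the 6 transformed points,
Σh = 18.0000, Σ(h)² = 88.0000, Σln P = 14.5673, Σh·ln P = 50.9121.
Equations: 88.0000·k + 18.0000·ln C = 50.9121;  18.0000·k + 6·ln C = 14.5673.
Solving (det = 204.0000): k = 0.21206, ln C = 1.79170.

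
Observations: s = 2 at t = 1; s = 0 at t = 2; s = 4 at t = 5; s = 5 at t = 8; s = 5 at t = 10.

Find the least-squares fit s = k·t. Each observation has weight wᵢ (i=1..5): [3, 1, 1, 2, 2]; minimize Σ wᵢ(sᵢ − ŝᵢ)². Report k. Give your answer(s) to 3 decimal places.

Sums needed: Σwᵢ·t·t = 360.
Right-hand side: Σwᵢ·t·s = 206.
MᵀWM·[k]ᵀ = MᵀWs becomes [[360]]·[k]ᵀ = [206]ᵀ.
k = 206/360 = 0.572222.

k = 0.572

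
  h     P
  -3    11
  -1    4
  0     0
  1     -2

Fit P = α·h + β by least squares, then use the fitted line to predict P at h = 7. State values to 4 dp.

With design matrix A, AᵀA = [[11, -3]; [-3, 4]] and AᵀP = [-39, 13]ᵀ.
Eliminating β: 4·(row 1) − (-3)·(row 2) gives 35·α = 4·(-39) − (-3)·13 = -117, so α = -117/35.
Then β = (13 − (-3)·(-117/35))/4 = 26/35.
At h = 7: P̂ = (-117/35)·(7) + (26/35)·(1) = -793/35.

P̂ = -22.6571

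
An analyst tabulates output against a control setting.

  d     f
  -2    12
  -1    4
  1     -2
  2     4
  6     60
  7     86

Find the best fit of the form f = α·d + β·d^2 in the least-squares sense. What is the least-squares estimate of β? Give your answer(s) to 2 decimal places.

β = 2.06

From the data, Σd·d = 95, Σd·d^2 = 559, Σd^2·d^2 = 3731.
And Σd·f = 940, Σd^2·f = 6440.
Δ = 95·3731 − 559² = 41964.
α = (940·3731 − 559·6440)/41964 = -595/269; β = (95·6440 − 559·940)/41964 = 7195/3497.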